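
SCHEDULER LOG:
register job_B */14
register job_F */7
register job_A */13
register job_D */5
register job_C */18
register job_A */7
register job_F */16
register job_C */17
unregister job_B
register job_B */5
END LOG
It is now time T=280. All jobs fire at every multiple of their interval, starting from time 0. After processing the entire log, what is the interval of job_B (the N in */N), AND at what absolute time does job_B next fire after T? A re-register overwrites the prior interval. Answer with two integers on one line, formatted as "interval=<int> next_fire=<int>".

Answer: interval=5 next_fire=285

Derivation:
Op 1: register job_B */14 -> active={job_B:*/14}
Op 2: register job_F */7 -> active={job_B:*/14, job_F:*/7}
Op 3: register job_A */13 -> active={job_A:*/13, job_B:*/14, job_F:*/7}
Op 4: register job_D */5 -> active={job_A:*/13, job_B:*/14, job_D:*/5, job_F:*/7}
Op 5: register job_C */18 -> active={job_A:*/13, job_B:*/14, job_C:*/18, job_D:*/5, job_F:*/7}
Op 6: register job_A */7 -> active={job_A:*/7, job_B:*/14, job_C:*/18, job_D:*/5, job_F:*/7}
Op 7: register job_F */16 -> active={job_A:*/7, job_B:*/14, job_C:*/18, job_D:*/5, job_F:*/16}
Op 8: register job_C */17 -> active={job_A:*/7, job_B:*/14, job_C:*/17, job_D:*/5, job_F:*/16}
Op 9: unregister job_B -> active={job_A:*/7, job_C:*/17, job_D:*/5, job_F:*/16}
Op 10: register job_B */5 -> active={job_A:*/7, job_B:*/5, job_C:*/17, job_D:*/5, job_F:*/16}
Final interval of job_B = 5
Next fire of job_B after T=280: (280//5+1)*5 = 285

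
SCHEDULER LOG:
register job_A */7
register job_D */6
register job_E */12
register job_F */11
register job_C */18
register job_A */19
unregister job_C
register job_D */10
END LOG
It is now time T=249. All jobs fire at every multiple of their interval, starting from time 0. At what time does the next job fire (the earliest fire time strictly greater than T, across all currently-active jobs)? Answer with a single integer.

Op 1: register job_A */7 -> active={job_A:*/7}
Op 2: register job_D */6 -> active={job_A:*/7, job_D:*/6}
Op 3: register job_E */12 -> active={job_A:*/7, job_D:*/6, job_E:*/12}
Op 4: register job_F */11 -> active={job_A:*/7, job_D:*/6, job_E:*/12, job_F:*/11}
Op 5: register job_C */18 -> active={job_A:*/7, job_C:*/18, job_D:*/6, job_E:*/12, job_F:*/11}
Op 6: register job_A */19 -> active={job_A:*/19, job_C:*/18, job_D:*/6, job_E:*/12, job_F:*/11}
Op 7: unregister job_C -> active={job_A:*/19, job_D:*/6, job_E:*/12, job_F:*/11}
Op 8: register job_D */10 -> active={job_A:*/19, job_D:*/10, job_E:*/12, job_F:*/11}
  job_A: interval 19, next fire after T=249 is 266
  job_D: interval 10, next fire after T=249 is 250
  job_E: interval 12, next fire after T=249 is 252
  job_F: interval 11, next fire after T=249 is 253
Earliest fire time = 250 (job job_D)

Answer: 250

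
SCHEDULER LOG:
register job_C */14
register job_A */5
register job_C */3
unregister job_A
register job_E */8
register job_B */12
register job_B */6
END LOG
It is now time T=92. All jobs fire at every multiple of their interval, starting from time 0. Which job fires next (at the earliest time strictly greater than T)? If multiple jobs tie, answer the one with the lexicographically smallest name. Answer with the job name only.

Op 1: register job_C */14 -> active={job_C:*/14}
Op 2: register job_A */5 -> active={job_A:*/5, job_C:*/14}
Op 3: register job_C */3 -> active={job_A:*/5, job_C:*/3}
Op 4: unregister job_A -> active={job_C:*/3}
Op 5: register job_E */8 -> active={job_C:*/3, job_E:*/8}
Op 6: register job_B */12 -> active={job_B:*/12, job_C:*/3, job_E:*/8}
Op 7: register job_B */6 -> active={job_B:*/6, job_C:*/3, job_E:*/8}
  job_B: interval 6, next fire after T=92 is 96
  job_C: interval 3, next fire after T=92 is 93
  job_E: interval 8, next fire after T=92 is 96
Earliest = 93, winner (lex tiebreak) = job_C

Answer: job_C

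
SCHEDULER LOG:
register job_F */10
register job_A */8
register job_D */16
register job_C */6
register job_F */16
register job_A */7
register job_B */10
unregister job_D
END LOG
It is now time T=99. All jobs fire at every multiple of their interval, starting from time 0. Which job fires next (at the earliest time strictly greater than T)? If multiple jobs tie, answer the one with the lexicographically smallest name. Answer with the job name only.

Answer: job_B

Derivation:
Op 1: register job_F */10 -> active={job_F:*/10}
Op 2: register job_A */8 -> active={job_A:*/8, job_F:*/10}
Op 3: register job_D */16 -> active={job_A:*/8, job_D:*/16, job_F:*/10}
Op 4: register job_C */6 -> active={job_A:*/8, job_C:*/6, job_D:*/16, job_F:*/10}
Op 5: register job_F */16 -> active={job_A:*/8, job_C:*/6, job_D:*/16, job_F:*/16}
Op 6: register job_A */7 -> active={job_A:*/7, job_C:*/6, job_D:*/16, job_F:*/16}
Op 7: register job_B */10 -> active={job_A:*/7, job_B:*/10, job_C:*/6, job_D:*/16, job_F:*/16}
Op 8: unregister job_D -> active={job_A:*/7, job_B:*/10, job_C:*/6, job_F:*/16}
  job_A: interval 7, next fire after T=99 is 105
  job_B: interval 10, next fire after T=99 is 100
  job_C: interval 6, next fire after T=99 is 102
  job_F: interval 16, next fire after T=99 is 112
Earliest = 100, winner (lex tiebreak) = job_B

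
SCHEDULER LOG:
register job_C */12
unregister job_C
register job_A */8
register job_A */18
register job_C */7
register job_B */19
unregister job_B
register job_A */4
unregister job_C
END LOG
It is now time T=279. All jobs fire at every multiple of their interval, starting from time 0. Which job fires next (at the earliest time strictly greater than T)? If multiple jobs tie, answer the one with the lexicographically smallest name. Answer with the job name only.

Op 1: register job_C */12 -> active={job_C:*/12}
Op 2: unregister job_C -> active={}
Op 3: register job_A */8 -> active={job_A:*/8}
Op 4: register job_A */18 -> active={job_A:*/18}
Op 5: register job_C */7 -> active={job_A:*/18, job_C:*/7}
Op 6: register job_B */19 -> active={job_A:*/18, job_B:*/19, job_C:*/7}
Op 7: unregister job_B -> active={job_A:*/18, job_C:*/7}
Op 8: register job_A */4 -> active={job_A:*/4, job_C:*/7}
Op 9: unregister job_C -> active={job_A:*/4}
  job_A: interval 4, next fire after T=279 is 280
Earliest = 280, winner (lex tiebreak) = job_A

Answer: job_A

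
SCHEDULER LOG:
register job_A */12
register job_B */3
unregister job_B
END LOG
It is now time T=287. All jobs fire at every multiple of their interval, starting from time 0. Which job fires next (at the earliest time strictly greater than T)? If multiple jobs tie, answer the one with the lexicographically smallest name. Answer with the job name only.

Op 1: register job_A */12 -> active={job_A:*/12}
Op 2: register job_B */3 -> active={job_A:*/12, job_B:*/3}
Op 3: unregister job_B -> active={job_A:*/12}
  job_A: interval 12, next fire after T=287 is 288
Earliest = 288, winner (lex tiebreak) = job_A

Answer: job_A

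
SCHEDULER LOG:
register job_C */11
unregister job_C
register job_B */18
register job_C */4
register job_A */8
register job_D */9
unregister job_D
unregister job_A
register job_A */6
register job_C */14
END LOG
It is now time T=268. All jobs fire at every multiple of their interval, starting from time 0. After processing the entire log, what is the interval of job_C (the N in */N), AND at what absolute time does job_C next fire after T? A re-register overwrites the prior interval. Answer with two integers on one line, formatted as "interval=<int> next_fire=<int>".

Answer: interval=14 next_fire=280

Derivation:
Op 1: register job_C */11 -> active={job_C:*/11}
Op 2: unregister job_C -> active={}
Op 3: register job_B */18 -> active={job_B:*/18}
Op 4: register job_C */4 -> active={job_B:*/18, job_C:*/4}
Op 5: register job_A */8 -> active={job_A:*/8, job_B:*/18, job_C:*/4}
Op 6: register job_D */9 -> active={job_A:*/8, job_B:*/18, job_C:*/4, job_D:*/9}
Op 7: unregister job_D -> active={job_A:*/8, job_B:*/18, job_C:*/4}
Op 8: unregister job_A -> active={job_B:*/18, job_C:*/4}
Op 9: register job_A */6 -> active={job_A:*/6, job_B:*/18, job_C:*/4}
Op 10: register job_C */14 -> active={job_A:*/6, job_B:*/18, job_C:*/14}
Final interval of job_C = 14
Next fire of job_C after T=268: (268//14+1)*14 = 280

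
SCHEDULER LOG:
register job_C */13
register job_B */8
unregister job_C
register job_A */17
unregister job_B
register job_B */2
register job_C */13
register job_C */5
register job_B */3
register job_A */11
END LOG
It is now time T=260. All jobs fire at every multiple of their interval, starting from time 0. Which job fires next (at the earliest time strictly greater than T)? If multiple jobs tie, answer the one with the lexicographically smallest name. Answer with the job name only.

Op 1: register job_C */13 -> active={job_C:*/13}
Op 2: register job_B */8 -> active={job_B:*/8, job_C:*/13}
Op 3: unregister job_C -> active={job_B:*/8}
Op 4: register job_A */17 -> active={job_A:*/17, job_B:*/8}
Op 5: unregister job_B -> active={job_A:*/17}
Op 6: register job_B */2 -> active={job_A:*/17, job_B:*/2}
Op 7: register job_C */13 -> active={job_A:*/17, job_B:*/2, job_C:*/13}
Op 8: register job_C */5 -> active={job_A:*/17, job_B:*/2, job_C:*/5}
Op 9: register job_B */3 -> active={job_A:*/17, job_B:*/3, job_C:*/5}
Op 10: register job_A */11 -> active={job_A:*/11, job_B:*/3, job_C:*/5}
  job_A: interval 11, next fire after T=260 is 264
  job_B: interval 3, next fire after T=260 is 261
  job_C: interval 5, next fire after T=260 is 265
Earliest = 261, winner (lex tiebreak) = job_B

Answer: job_B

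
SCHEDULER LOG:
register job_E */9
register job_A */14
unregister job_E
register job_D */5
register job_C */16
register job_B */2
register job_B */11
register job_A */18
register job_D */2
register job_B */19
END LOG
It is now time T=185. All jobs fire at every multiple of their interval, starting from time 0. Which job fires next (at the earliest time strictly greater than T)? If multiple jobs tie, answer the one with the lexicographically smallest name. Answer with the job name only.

Answer: job_D

Derivation:
Op 1: register job_E */9 -> active={job_E:*/9}
Op 2: register job_A */14 -> active={job_A:*/14, job_E:*/9}
Op 3: unregister job_E -> active={job_A:*/14}
Op 4: register job_D */5 -> active={job_A:*/14, job_D:*/5}
Op 5: register job_C */16 -> active={job_A:*/14, job_C:*/16, job_D:*/5}
Op 6: register job_B */2 -> active={job_A:*/14, job_B:*/2, job_C:*/16, job_D:*/5}
Op 7: register job_B */11 -> active={job_A:*/14, job_B:*/11, job_C:*/16, job_D:*/5}
Op 8: register job_A */18 -> active={job_A:*/18, job_B:*/11, job_C:*/16, job_D:*/5}
Op 9: register job_D */2 -> active={job_A:*/18, job_B:*/11, job_C:*/16, job_D:*/2}
Op 10: register job_B */19 -> active={job_A:*/18, job_B:*/19, job_C:*/16, job_D:*/2}
  job_A: interval 18, next fire after T=185 is 198
  job_B: interval 19, next fire after T=185 is 190
  job_C: interval 16, next fire after T=185 is 192
  job_D: interval 2, next fire after T=185 is 186
Earliest = 186, winner (lex tiebreak) = job_D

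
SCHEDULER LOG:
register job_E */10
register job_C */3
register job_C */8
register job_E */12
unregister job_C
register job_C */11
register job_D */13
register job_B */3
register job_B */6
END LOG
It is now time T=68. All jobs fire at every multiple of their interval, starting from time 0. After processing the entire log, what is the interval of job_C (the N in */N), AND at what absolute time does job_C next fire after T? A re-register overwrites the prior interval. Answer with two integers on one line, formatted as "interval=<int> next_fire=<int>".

Op 1: register job_E */10 -> active={job_E:*/10}
Op 2: register job_C */3 -> active={job_C:*/3, job_E:*/10}
Op 3: register job_C */8 -> active={job_C:*/8, job_E:*/10}
Op 4: register job_E */12 -> active={job_C:*/8, job_E:*/12}
Op 5: unregister job_C -> active={job_E:*/12}
Op 6: register job_C */11 -> active={job_C:*/11, job_E:*/12}
Op 7: register job_D */13 -> active={job_C:*/11, job_D:*/13, job_E:*/12}
Op 8: register job_B */3 -> active={job_B:*/3, job_C:*/11, job_D:*/13, job_E:*/12}
Op 9: register job_B */6 -> active={job_B:*/6, job_C:*/11, job_D:*/13, job_E:*/12}
Final interval of job_C = 11
Next fire of job_C after T=68: (68//11+1)*11 = 77

Answer: interval=11 next_fire=77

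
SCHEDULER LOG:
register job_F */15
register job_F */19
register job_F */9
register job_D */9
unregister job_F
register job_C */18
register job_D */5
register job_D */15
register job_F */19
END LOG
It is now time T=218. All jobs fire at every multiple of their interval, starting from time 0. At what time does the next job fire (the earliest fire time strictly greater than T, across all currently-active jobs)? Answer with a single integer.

Answer: 225

Derivation:
Op 1: register job_F */15 -> active={job_F:*/15}
Op 2: register job_F */19 -> active={job_F:*/19}
Op 3: register job_F */9 -> active={job_F:*/9}
Op 4: register job_D */9 -> active={job_D:*/9, job_F:*/9}
Op 5: unregister job_F -> active={job_D:*/9}
Op 6: register job_C */18 -> active={job_C:*/18, job_D:*/9}
Op 7: register job_D */5 -> active={job_C:*/18, job_D:*/5}
Op 8: register job_D */15 -> active={job_C:*/18, job_D:*/15}
Op 9: register job_F */19 -> active={job_C:*/18, job_D:*/15, job_F:*/19}
  job_C: interval 18, next fire after T=218 is 234
  job_D: interval 15, next fire after T=218 is 225
  job_F: interval 19, next fire after T=218 is 228
Earliest fire time = 225 (job job_D)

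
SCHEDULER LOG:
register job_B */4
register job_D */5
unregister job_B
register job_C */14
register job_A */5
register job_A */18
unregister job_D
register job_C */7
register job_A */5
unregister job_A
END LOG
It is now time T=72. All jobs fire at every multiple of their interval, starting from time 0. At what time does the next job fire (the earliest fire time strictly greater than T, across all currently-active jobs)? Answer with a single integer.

Answer: 77

Derivation:
Op 1: register job_B */4 -> active={job_B:*/4}
Op 2: register job_D */5 -> active={job_B:*/4, job_D:*/5}
Op 3: unregister job_B -> active={job_D:*/5}
Op 4: register job_C */14 -> active={job_C:*/14, job_D:*/5}
Op 5: register job_A */5 -> active={job_A:*/5, job_C:*/14, job_D:*/5}
Op 6: register job_A */18 -> active={job_A:*/18, job_C:*/14, job_D:*/5}
Op 7: unregister job_D -> active={job_A:*/18, job_C:*/14}
Op 8: register job_C */7 -> active={job_A:*/18, job_C:*/7}
Op 9: register job_A */5 -> active={job_A:*/5, job_C:*/7}
Op 10: unregister job_A -> active={job_C:*/7}
  job_C: interval 7, next fire after T=72 is 77
Earliest fire time = 77 (job job_C)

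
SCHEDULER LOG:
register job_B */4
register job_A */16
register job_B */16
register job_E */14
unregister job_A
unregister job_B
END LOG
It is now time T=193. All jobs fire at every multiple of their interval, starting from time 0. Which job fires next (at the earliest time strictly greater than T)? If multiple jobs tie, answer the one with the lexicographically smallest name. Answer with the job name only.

Answer: job_E

Derivation:
Op 1: register job_B */4 -> active={job_B:*/4}
Op 2: register job_A */16 -> active={job_A:*/16, job_B:*/4}
Op 3: register job_B */16 -> active={job_A:*/16, job_B:*/16}
Op 4: register job_E */14 -> active={job_A:*/16, job_B:*/16, job_E:*/14}
Op 5: unregister job_A -> active={job_B:*/16, job_E:*/14}
Op 6: unregister job_B -> active={job_E:*/14}
  job_E: interval 14, next fire after T=193 is 196
Earliest = 196, winner (lex tiebreak) = job_E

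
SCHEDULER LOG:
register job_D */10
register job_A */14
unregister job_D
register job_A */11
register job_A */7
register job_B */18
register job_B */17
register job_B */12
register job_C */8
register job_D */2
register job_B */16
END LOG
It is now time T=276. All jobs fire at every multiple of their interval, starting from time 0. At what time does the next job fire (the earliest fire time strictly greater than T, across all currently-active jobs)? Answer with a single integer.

Op 1: register job_D */10 -> active={job_D:*/10}
Op 2: register job_A */14 -> active={job_A:*/14, job_D:*/10}
Op 3: unregister job_D -> active={job_A:*/14}
Op 4: register job_A */11 -> active={job_A:*/11}
Op 5: register job_A */7 -> active={job_A:*/7}
Op 6: register job_B */18 -> active={job_A:*/7, job_B:*/18}
Op 7: register job_B */17 -> active={job_A:*/7, job_B:*/17}
Op 8: register job_B */12 -> active={job_A:*/7, job_B:*/12}
Op 9: register job_C */8 -> active={job_A:*/7, job_B:*/12, job_C:*/8}
Op 10: register job_D */2 -> active={job_A:*/7, job_B:*/12, job_C:*/8, job_D:*/2}
Op 11: register job_B */16 -> active={job_A:*/7, job_B:*/16, job_C:*/8, job_D:*/2}
  job_A: interval 7, next fire after T=276 is 280
  job_B: interval 16, next fire after T=276 is 288
  job_C: interval 8, next fire after T=276 is 280
  job_D: interval 2, next fire after T=276 is 278
Earliest fire time = 278 (job job_D)

Answer: 278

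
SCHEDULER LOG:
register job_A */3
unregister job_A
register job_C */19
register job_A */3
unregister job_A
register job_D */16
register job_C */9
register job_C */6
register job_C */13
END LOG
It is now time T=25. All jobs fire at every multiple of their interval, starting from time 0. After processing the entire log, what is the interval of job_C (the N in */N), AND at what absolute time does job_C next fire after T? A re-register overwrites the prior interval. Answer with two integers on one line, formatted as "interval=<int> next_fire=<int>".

Op 1: register job_A */3 -> active={job_A:*/3}
Op 2: unregister job_A -> active={}
Op 3: register job_C */19 -> active={job_C:*/19}
Op 4: register job_A */3 -> active={job_A:*/3, job_C:*/19}
Op 5: unregister job_A -> active={job_C:*/19}
Op 6: register job_D */16 -> active={job_C:*/19, job_D:*/16}
Op 7: register job_C */9 -> active={job_C:*/9, job_D:*/16}
Op 8: register job_C */6 -> active={job_C:*/6, job_D:*/16}
Op 9: register job_C */13 -> active={job_C:*/13, job_D:*/16}
Final interval of job_C = 13
Next fire of job_C after T=25: (25//13+1)*13 = 26

Answer: interval=13 next_fire=26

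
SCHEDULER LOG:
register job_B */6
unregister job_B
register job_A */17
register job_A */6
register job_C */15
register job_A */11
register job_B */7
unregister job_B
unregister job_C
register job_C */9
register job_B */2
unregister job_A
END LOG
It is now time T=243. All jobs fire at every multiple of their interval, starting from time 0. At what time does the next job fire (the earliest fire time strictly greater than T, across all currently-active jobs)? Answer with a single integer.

Answer: 244

Derivation:
Op 1: register job_B */6 -> active={job_B:*/6}
Op 2: unregister job_B -> active={}
Op 3: register job_A */17 -> active={job_A:*/17}
Op 4: register job_A */6 -> active={job_A:*/6}
Op 5: register job_C */15 -> active={job_A:*/6, job_C:*/15}
Op 6: register job_A */11 -> active={job_A:*/11, job_C:*/15}
Op 7: register job_B */7 -> active={job_A:*/11, job_B:*/7, job_C:*/15}
Op 8: unregister job_B -> active={job_A:*/11, job_C:*/15}
Op 9: unregister job_C -> active={job_A:*/11}
Op 10: register job_C */9 -> active={job_A:*/11, job_C:*/9}
Op 11: register job_B */2 -> active={job_A:*/11, job_B:*/2, job_C:*/9}
Op 12: unregister job_A -> active={job_B:*/2, job_C:*/9}
  job_B: interval 2, next fire after T=243 is 244
  job_C: interval 9, next fire after T=243 is 252
Earliest fire time = 244 (job job_B)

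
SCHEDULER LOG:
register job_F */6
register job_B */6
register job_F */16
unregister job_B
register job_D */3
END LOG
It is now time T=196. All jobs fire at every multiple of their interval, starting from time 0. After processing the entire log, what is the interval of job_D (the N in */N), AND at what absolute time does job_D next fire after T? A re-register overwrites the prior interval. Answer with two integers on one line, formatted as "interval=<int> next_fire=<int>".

Op 1: register job_F */6 -> active={job_F:*/6}
Op 2: register job_B */6 -> active={job_B:*/6, job_F:*/6}
Op 3: register job_F */16 -> active={job_B:*/6, job_F:*/16}
Op 4: unregister job_B -> active={job_F:*/16}
Op 5: register job_D */3 -> active={job_D:*/3, job_F:*/16}
Final interval of job_D = 3
Next fire of job_D after T=196: (196//3+1)*3 = 198

Answer: interval=3 next_fire=198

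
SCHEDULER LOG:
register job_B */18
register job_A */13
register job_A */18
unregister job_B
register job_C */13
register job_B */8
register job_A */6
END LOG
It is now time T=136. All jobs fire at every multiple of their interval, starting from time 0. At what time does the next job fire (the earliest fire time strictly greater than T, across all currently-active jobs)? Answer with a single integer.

Answer: 138

Derivation:
Op 1: register job_B */18 -> active={job_B:*/18}
Op 2: register job_A */13 -> active={job_A:*/13, job_B:*/18}
Op 3: register job_A */18 -> active={job_A:*/18, job_B:*/18}
Op 4: unregister job_B -> active={job_A:*/18}
Op 5: register job_C */13 -> active={job_A:*/18, job_C:*/13}
Op 6: register job_B */8 -> active={job_A:*/18, job_B:*/8, job_C:*/13}
Op 7: register job_A */6 -> active={job_A:*/6, job_B:*/8, job_C:*/13}
  job_A: interval 6, next fire after T=136 is 138
  job_B: interval 8, next fire after T=136 is 144
  job_C: interval 13, next fire after T=136 is 143
Earliest fire time = 138 (job job_A)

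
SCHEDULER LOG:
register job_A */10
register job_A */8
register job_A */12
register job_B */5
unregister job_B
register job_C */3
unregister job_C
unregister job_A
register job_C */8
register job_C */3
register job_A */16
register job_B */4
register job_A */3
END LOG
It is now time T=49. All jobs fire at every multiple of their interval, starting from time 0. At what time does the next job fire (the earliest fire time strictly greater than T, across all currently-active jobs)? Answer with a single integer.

Answer: 51

Derivation:
Op 1: register job_A */10 -> active={job_A:*/10}
Op 2: register job_A */8 -> active={job_A:*/8}
Op 3: register job_A */12 -> active={job_A:*/12}
Op 4: register job_B */5 -> active={job_A:*/12, job_B:*/5}
Op 5: unregister job_B -> active={job_A:*/12}
Op 6: register job_C */3 -> active={job_A:*/12, job_C:*/3}
Op 7: unregister job_C -> active={job_A:*/12}
Op 8: unregister job_A -> active={}
Op 9: register job_C */8 -> active={job_C:*/8}
Op 10: register job_C */3 -> active={job_C:*/3}
Op 11: register job_A */16 -> active={job_A:*/16, job_C:*/3}
Op 12: register job_B */4 -> active={job_A:*/16, job_B:*/4, job_C:*/3}
Op 13: register job_A */3 -> active={job_A:*/3, job_B:*/4, job_C:*/3}
  job_A: interval 3, next fire after T=49 is 51
  job_B: interval 4, next fire after T=49 is 52
  job_C: interval 3, next fire after T=49 is 51
Earliest fire time = 51 (job job_A)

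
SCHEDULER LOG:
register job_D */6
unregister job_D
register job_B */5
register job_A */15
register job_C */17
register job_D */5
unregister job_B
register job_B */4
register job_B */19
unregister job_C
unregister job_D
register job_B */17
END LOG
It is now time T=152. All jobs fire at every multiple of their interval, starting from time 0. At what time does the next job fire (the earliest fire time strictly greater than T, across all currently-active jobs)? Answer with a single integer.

Op 1: register job_D */6 -> active={job_D:*/6}
Op 2: unregister job_D -> active={}
Op 3: register job_B */5 -> active={job_B:*/5}
Op 4: register job_A */15 -> active={job_A:*/15, job_B:*/5}
Op 5: register job_C */17 -> active={job_A:*/15, job_B:*/5, job_C:*/17}
Op 6: register job_D */5 -> active={job_A:*/15, job_B:*/5, job_C:*/17, job_D:*/5}
Op 7: unregister job_B -> active={job_A:*/15, job_C:*/17, job_D:*/5}
Op 8: register job_B */4 -> active={job_A:*/15, job_B:*/4, job_C:*/17, job_D:*/5}
Op 9: register job_B */19 -> active={job_A:*/15, job_B:*/19, job_C:*/17, job_D:*/5}
Op 10: unregister job_C -> active={job_A:*/15, job_B:*/19, job_D:*/5}
Op 11: unregister job_D -> active={job_A:*/15, job_B:*/19}
Op 12: register job_B */17 -> active={job_A:*/15, job_B:*/17}
  job_A: interval 15, next fire after T=152 is 165
  job_B: interval 17, next fire after T=152 is 153
Earliest fire time = 153 (job job_B)

Answer: 153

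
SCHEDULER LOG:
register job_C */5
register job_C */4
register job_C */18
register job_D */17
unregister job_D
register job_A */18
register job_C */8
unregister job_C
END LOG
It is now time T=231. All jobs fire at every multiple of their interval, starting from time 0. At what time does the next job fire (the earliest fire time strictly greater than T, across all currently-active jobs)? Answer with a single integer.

Answer: 234

Derivation:
Op 1: register job_C */5 -> active={job_C:*/5}
Op 2: register job_C */4 -> active={job_C:*/4}
Op 3: register job_C */18 -> active={job_C:*/18}
Op 4: register job_D */17 -> active={job_C:*/18, job_D:*/17}
Op 5: unregister job_D -> active={job_C:*/18}
Op 6: register job_A */18 -> active={job_A:*/18, job_C:*/18}
Op 7: register job_C */8 -> active={job_A:*/18, job_C:*/8}
Op 8: unregister job_C -> active={job_A:*/18}
  job_A: interval 18, next fire after T=231 is 234
Earliest fire time = 234 (job job_A)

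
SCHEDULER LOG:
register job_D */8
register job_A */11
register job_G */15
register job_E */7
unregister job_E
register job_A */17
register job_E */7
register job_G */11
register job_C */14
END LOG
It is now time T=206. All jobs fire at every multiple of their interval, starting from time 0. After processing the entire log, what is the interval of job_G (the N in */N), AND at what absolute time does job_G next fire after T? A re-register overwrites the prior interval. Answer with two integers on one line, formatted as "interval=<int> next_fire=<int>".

Op 1: register job_D */8 -> active={job_D:*/8}
Op 2: register job_A */11 -> active={job_A:*/11, job_D:*/8}
Op 3: register job_G */15 -> active={job_A:*/11, job_D:*/8, job_G:*/15}
Op 4: register job_E */7 -> active={job_A:*/11, job_D:*/8, job_E:*/7, job_G:*/15}
Op 5: unregister job_E -> active={job_A:*/11, job_D:*/8, job_G:*/15}
Op 6: register job_A */17 -> active={job_A:*/17, job_D:*/8, job_G:*/15}
Op 7: register job_E */7 -> active={job_A:*/17, job_D:*/8, job_E:*/7, job_G:*/15}
Op 8: register job_G */11 -> active={job_A:*/17, job_D:*/8, job_E:*/7, job_G:*/11}
Op 9: register job_C */14 -> active={job_A:*/17, job_C:*/14, job_D:*/8, job_E:*/7, job_G:*/11}
Final interval of job_G = 11
Next fire of job_G after T=206: (206//11+1)*11 = 209

Answer: interval=11 next_fire=209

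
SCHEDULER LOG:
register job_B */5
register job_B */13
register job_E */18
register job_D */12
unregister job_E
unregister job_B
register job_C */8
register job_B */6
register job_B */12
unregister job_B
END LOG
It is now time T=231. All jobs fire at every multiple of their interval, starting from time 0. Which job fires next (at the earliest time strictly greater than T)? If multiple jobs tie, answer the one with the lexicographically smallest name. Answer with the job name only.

Answer: job_C

Derivation:
Op 1: register job_B */5 -> active={job_B:*/5}
Op 2: register job_B */13 -> active={job_B:*/13}
Op 3: register job_E */18 -> active={job_B:*/13, job_E:*/18}
Op 4: register job_D */12 -> active={job_B:*/13, job_D:*/12, job_E:*/18}
Op 5: unregister job_E -> active={job_B:*/13, job_D:*/12}
Op 6: unregister job_B -> active={job_D:*/12}
Op 7: register job_C */8 -> active={job_C:*/8, job_D:*/12}
Op 8: register job_B */6 -> active={job_B:*/6, job_C:*/8, job_D:*/12}
Op 9: register job_B */12 -> active={job_B:*/12, job_C:*/8, job_D:*/12}
Op 10: unregister job_B -> active={job_C:*/8, job_D:*/12}
  job_C: interval 8, next fire after T=231 is 232
  job_D: interval 12, next fire after T=231 is 240
Earliest = 232, winner (lex tiebreak) = job_C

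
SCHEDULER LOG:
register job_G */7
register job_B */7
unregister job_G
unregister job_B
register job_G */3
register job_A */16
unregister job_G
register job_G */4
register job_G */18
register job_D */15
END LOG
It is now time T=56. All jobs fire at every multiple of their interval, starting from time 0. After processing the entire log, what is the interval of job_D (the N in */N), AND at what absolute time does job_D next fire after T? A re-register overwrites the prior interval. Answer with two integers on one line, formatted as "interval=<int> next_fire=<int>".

Answer: interval=15 next_fire=60

Derivation:
Op 1: register job_G */7 -> active={job_G:*/7}
Op 2: register job_B */7 -> active={job_B:*/7, job_G:*/7}
Op 3: unregister job_G -> active={job_B:*/7}
Op 4: unregister job_B -> active={}
Op 5: register job_G */3 -> active={job_G:*/3}
Op 6: register job_A */16 -> active={job_A:*/16, job_G:*/3}
Op 7: unregister job_G -> active={job_A:*/16}
Op 8: register job_G */4 -> active={job_A:*/16, job_G:*/4}
Op 9: register job_G */18 -> active={job_A:*/16, job_G:*/18}
Op 10: register job_D */15 -> active={job_A:*/16, job_D:*/15, job_G:*/18}
Final interval of job_D = 15
Next fire of job_D after T=56: (56//15+1)*15 = 60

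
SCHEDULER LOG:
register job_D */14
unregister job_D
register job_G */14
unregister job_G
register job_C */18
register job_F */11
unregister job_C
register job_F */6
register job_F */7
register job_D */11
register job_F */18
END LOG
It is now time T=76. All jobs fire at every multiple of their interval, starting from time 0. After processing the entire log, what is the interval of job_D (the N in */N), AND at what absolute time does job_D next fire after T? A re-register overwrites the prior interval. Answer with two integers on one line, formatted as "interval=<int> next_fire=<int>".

Op 1: register job_D */14 -> active={job_D:*/14}
Op 2: unregister job_D -> active={}
Op 3: register job_G */14 -> active={job_G:*/14}
Op 4: unregister job_G -> active={}
Op 5: register job_C */18 -> active={job_C:*/18}
Op 6: register job_F */11 -> active={job_C:*/18, job_F:*/11}
Op 7: unregister job_C -> active={job_F:*/11}
Op 8: register job_F */6 -> active={job_F:*/6}
Op 9: register job_F */7 -> active={job_F:*/7}
Op 10: register job_D */11 -> active={job_D:*/11, job_F:*/7}
Op 11: register job_F */18 -> active={job_D:*/11, job_F:*/18}
Final interval of job_D = 11
Next fire of job_D after T=76: (76//11+1)*11 = 77

Answer: interval=11 next_fire=77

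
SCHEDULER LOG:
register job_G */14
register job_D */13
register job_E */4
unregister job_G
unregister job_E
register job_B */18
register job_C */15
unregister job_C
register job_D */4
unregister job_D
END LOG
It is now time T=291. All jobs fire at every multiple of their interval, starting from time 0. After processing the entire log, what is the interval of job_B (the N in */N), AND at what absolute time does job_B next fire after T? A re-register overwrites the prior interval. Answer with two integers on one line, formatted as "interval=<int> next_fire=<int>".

Answer: interval=18 next_fire=306

Derivation:
Op 1: register job_G */14 -> active={job_G:*/14}
Op 2: register job_D */13 -> active={job_D:*/13, job_G:*/14}
Op 3: register job_E */4 -> active={job_D:*/13, job_E:*/4, job_G:*/14}
Op 4: unregister job_G -> active={job_D:*/13, job_E:*/4}
Op 5: unregister job_E -> active={job_D:*/13}
Op 6: register job_B */18 -> active={job_B:*/18, job_D:*/13}
Op 7: register job_C */15 -> active={job_B:*/18, job_C:*/15, job_D:*/13}
Op 8: unregister job_C -> active={job_B:*/18, job_D:*/13}
Op 9: register job_D */4 -> active={job_B:*/18, job_D:*/4}
Op 10: unregister job_D -> active={job_B:*/18}
Final interval of job_B = 18
Next fire of job_B after T=291: (291//18+1)*18 = 306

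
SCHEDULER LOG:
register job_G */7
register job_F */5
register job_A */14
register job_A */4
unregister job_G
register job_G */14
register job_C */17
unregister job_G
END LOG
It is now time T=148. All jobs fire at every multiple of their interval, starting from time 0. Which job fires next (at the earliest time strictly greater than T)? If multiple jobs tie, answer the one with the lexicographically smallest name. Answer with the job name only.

Op 1: register job_G */7 -> active={job_G:*/7}
Op 2: register job_F */5 -> active={job_F:*/5, job_G:*/7}
Op 3: register job_A */14 -> active={job_A:*/14, job_F:*/5, job_G:*/7}
Op 4: register job_A */4 -> active={job_A:*/4, job_F:*/5, job_G:*/7}
Op 5: unregister job_G -> active={job_A:*/4, job_F:*/5}
Op 6: register job_G */14 -> active={job_A:*/4, job_F:*/5, job_G:*/14}
Op 7: register job_C */17 -> active={job_A:*/4, job_C:*/17, job_F:*/5, job_G:*/14}
Op 8: unregister job_G -> active={job_A:*/4, job_C:*/17, job_F:*/5}
  job_A: interval 4, next fire after T=148 is 152
  job_C: interval 17, next fire after T=148 is 153
  job_F: interval 5, next fire after T=148 is 150
Earliest = 150, winner (lex tiebreak) = job_F

Answer: job_F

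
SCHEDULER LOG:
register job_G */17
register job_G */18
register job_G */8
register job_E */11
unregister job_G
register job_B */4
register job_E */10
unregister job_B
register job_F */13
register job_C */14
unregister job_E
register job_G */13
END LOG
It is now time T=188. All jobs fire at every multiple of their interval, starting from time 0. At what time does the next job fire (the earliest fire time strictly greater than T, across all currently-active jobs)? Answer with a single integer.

Op 1: register job_G */17 -> active={job_G:*/17}
Op 2: register job_G */18 -> active={job_G:*/18}
Op 3: register job_G */8 -> active={job_G:*/8}
Op 4: register job_E */11 -> active={job_E:*/11, job_G:*/8}
Op 5: unregister job_G -> active={job_E:*/11}
Op 6: register job_B */4 -> active={job_B:*/4, job_E:*/11}
Op 7: register job_E */10 -> active={job_B:*/4, job_E:*/10}
Op 8: unregister job_B -> active={job_E:*/10}
Op 9: register job_F */13 -> active={job_E:*/10, job_F:*/13}
Op 10: register job_C */14 -> active={job_C:*/14, job_E:*/10, job_F:*/13}
Op 11: unregister job_E -> active={job_C:*/14, job_F:*/13}
Op 12: register job_G */13 -> active={job_C:*/14, job_F:*/13, job_G:*/13}
  job_C: interval 14, next fire after T=188 is 196
  job_F: interval 13, next fire after T=188 is 195
  job_G: interval 13, next fire after T=188 is 195
Earliest fire time = 195 (job job_F)

Answer: 195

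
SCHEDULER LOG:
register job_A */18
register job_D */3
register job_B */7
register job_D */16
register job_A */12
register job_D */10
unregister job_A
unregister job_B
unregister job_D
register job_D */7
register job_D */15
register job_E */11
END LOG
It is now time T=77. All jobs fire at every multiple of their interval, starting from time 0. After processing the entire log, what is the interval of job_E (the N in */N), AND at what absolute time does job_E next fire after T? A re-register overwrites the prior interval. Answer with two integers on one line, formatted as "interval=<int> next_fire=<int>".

Op 1: register job_A */18 -> active={job_A:*/18}
Op 2: register job_D */3 -> active={job_A:*/18, job_D:*/3}
Op 3: register job_B */7 -> active={job_A:*/18, job_B:*/7, job_D:*/3}
Op 4: register job_D */16 -> active={job_A:*/18, job_B:*/7, job_D:*/16}
Op 5: register job_A */12 -> active={job_A:*/12, job_B:*/7, job_D:*/16}
Op 6: register job_D */10 -> active={job_A:*/12, job_B:*/7, job_D:*/10}
Op 7: unregister job_A -> active={job_B:*/7, job_D:*/10}
Op 8: unregister job_B -> active={job_D:*/10}
Op 9: unregister job_D -> active={}
Op 10: register job_D */7 -> active={job_D:*/7}
Op 11: register job_D */15 -> active={job_D:*/15}
Op 12: register job_E */11 -> active={job_D:*/15, job_E:*/11}
Final interval of job_E = 11
Next fire of job_E after T=77: (77//11+1)*11 = 88

Answer: interval=11 next_fire=88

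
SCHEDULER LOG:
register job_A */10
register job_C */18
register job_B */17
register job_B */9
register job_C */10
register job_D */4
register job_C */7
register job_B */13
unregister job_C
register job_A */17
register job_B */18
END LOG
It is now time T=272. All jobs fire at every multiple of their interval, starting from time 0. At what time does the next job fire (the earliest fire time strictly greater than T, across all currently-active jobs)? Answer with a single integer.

Op 1: register job_A */10 -> active={job_A:*/10}
Op 2: register job_C */18 -> active={job_A:*/10, job_C:*/18}
Op 3: register job_B */17 -> active={job_A:*/10, job_B:*/17, job_C:*/18}
Op 4: register job_B */9 -> active={job_A:*/10, job_B:*/9, job_C:*/18}
Op 5: register job_C */10 -> active={job_A:*/10, job_B:*/9, job_C:*/10}
Op 6: register job_D */4 -> active={job_A:*/10, job_B:*/9, job_C:*/10, job_D:*/4}
Op 7: register job_C */7 -> active={job_A:*/10, job_B:*/9, job_C:*/7, job_D:*/4}
Op 8: register job_B */13 -> active={job_A:*/10, job_B:*/13, job_C:*/7, job_D:*/4}
Op 9: unregister job_C -> active={job_A:*/10, job_B:*/13, job_D:*/4}
Op 10: register job_A */17 -> active={job_A:*/17, job_B:*/13, job_D:*/4}
Op 11: register job_B */18 -> active={job_A:*/17, job_B:*/18, job_D:*/4}
  job_A: interval 17, next fire after T=272 is 289
  job_B: interval 18, next fire after T=272 is 288
  job_D: interval 4, next fire after T=272 is 276
Earliest fire time = 276 (job job_D)

Answer: 276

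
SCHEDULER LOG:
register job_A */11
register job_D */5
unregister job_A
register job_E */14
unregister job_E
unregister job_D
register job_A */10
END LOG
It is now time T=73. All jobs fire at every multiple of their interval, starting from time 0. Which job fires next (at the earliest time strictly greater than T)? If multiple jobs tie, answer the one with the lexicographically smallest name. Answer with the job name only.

Op 1: register job_A */11 -> active={job_A:*/11}
Op 2: register job_D */5 -> active={job_A:*/11, job_D:*/5}
Op 3: unregister job_A -> active={job_D:*/5}
Op 4: register job_E */14 -> active={job_D:*/5, job_E:*/14}
Op 5: unregister job_E -> active={job_D:*/5}
Op 6: unregister job_D -> active={}
Op 7: register job_A */10 -> active={job_A:*/10}
  job_A: interval 10, next fire after T=73 is 80
Earliest = 80, winner (lex tiebreak) = job_A

Answer: job_A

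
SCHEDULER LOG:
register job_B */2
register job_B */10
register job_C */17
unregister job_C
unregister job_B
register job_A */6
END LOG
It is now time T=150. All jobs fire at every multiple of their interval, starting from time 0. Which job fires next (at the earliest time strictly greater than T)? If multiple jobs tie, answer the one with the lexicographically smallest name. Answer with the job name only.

Answer: job_A

Derivation:
Op 1: register job_B */2 -> active={job_B:*/2}
Op 2: register job_B */10 -> active={job_B:*/10}
Op 3: register job_C */17 -> active={job_B:*/10, job_C:*/17}
Op 4: unregister job_C -> active={job_B:*/10}
Op 5: unregister job_B -> active={}
Op 6: register job_A */6 -> active={job_A:*/6}
  job_A: interval 6, next fire after T=150 is 156
Earliest = 156, winner (lex tiebreak) = job_A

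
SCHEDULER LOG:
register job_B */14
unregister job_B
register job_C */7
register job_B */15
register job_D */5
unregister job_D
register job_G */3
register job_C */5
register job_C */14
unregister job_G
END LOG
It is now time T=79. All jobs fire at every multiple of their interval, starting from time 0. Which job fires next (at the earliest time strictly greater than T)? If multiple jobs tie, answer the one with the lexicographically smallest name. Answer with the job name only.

Answer: job_C

Derivation:
Op 1: register job_B */14 -> active={job_B:*/14}
Op 2: unregister job_B -> active={}
Op 3: register job_C */7 -> active={job_C:*/7}
Op 4: register job_B */15 -> active={job_B:*/15, job_C:*/7}
Op 5: register job_D */5 -> active={job_B:*/15, job_C:*/7, job_D:*/5}
Op 6: unregister job_D -> active={job_B:*/15, job_C:*/7}
Op 7: register job_G */3 -> active={job_B:*/15, job_C:*/7, job_G:*/3}
Op 8: register job_C */5 -> active={job_B:*/15, job_C:*/5, job_G:*/3}
Op 9: register job_C */14 -> active={job_B:*/15, job_C:*/14, job_G:*/3}
Op 10: unregister job_G -> active={job_B:*/15, job_C:*/14}
  job_B: interval 15, next fire after T=79 is 90
  job_C: interval 14, next fire after T=79 is 84
Earliest = 84, winner (lex tiebreak) = job_C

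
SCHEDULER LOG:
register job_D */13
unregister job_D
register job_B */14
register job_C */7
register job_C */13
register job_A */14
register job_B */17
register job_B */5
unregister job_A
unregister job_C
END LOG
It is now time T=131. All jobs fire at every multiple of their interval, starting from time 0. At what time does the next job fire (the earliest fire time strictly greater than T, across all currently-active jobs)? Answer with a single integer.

Answer: 135

Derivation:
Op 1: register job_D */13 -> active={job_D:*/13}
Op 2: unregister job_D -> active={}
Op 3: register job_B */14 -> active={job_B:*/14}
Op 4: register job_C */7 -> active={job_B:*/14, job_C:*/7}
Op 5: register job_C */13 -> active={job_B:*/14, job_C:*/13}
Op 6: register job_A */14 -> active={job_A:*/14, job_B:*/14, job_C:*/13}
Op 7: register job_B */17 -> active={job_A:*/14, job_B:*/17, job_C:*/13}
Op 8: register job_B */5 -> active={job_A:*/14, job_B:*/5, job_C:*/13}
Op 9: unregister job_A -> active={job_B:*/5, job_C:*/13}
Op 10: unregister job_C -> active={job_B:*/5}
  job_B: interval 5, next fire after T=131 is 135
Earliest fire time = 135 (job job_B)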